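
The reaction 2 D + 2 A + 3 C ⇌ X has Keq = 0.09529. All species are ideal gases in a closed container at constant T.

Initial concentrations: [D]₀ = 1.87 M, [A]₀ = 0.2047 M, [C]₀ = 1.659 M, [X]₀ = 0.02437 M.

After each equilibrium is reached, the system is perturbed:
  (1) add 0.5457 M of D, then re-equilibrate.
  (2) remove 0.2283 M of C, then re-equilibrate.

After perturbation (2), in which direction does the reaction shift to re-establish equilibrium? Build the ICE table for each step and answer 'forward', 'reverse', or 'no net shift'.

Direction: reverse

Q₀ = 0.03642 vs Keq = 0.09529 ⇒ Q<K, forward
Step 1:
                    D           A           C           X
  I              1.87      0.2047       1.659     0.02437
  C           -0.0318     -0.0318     -0.0477      0.0159
  E             1.838      0.1729       1.611     0.04027
  solve Keq expr → x = 0.0159; check Q = 0.09529
Then add 0.5457 M of D.
Step 2:
                    D           A           C           X
  I             2.384      0.1729       1.611     0.04027
  C          -0.01921    -0.01921    -0.02882    0.009607
  E             2.365      0.1537       1.582     0.04988
  solve Keq expr → x = 0.009607; check Q = 0.09529
Then remove 0.2283 M of C.
Step 3:
                    D           A           C           X
  I             2.365      0.1537       1.354     0.04988
  C           0.01702     0.01702     0.02552   -0.008508
  E             2.382      0.1707        1.38     0.04137
  solve Keq expr → x = -0.008508; check Q = 0.09529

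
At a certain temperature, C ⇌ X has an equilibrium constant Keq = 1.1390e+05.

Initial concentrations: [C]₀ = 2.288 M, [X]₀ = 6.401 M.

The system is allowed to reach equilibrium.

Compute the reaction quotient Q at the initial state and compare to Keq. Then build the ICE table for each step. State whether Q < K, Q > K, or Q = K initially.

Q₀ = 2.798; Q < K (proceeds forward)

Q₀ = 2.798 vs Keq = 1.1390e+05 ⇒ Q<K, forward
Step 1:
                  C         X
  init        2.288     6.401
  Δ          -2.288     2.288
  eq      7.6286e-05     8.689
  solve Keq expr → x = 2.288; check Q = 1.1390e+05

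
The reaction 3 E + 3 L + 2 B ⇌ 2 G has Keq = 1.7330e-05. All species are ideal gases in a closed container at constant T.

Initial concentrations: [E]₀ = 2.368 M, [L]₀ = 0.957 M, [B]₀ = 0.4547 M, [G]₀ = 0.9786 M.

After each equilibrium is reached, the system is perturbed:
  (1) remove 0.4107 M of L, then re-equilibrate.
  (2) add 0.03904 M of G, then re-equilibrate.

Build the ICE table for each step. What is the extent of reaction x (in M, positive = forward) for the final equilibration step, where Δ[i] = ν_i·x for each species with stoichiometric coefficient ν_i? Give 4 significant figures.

Q₀ = 0.398 vs Keq = 1.7330e-05 ⇒ Q>K, reverse
Step 1:
                    E           L           B           G
  init          2.368       0.957      0.4547      0.9786
  Δ             1.278       1.278       0.852      -0.852
  eq            3.646       2.235       1.307      0.1266
  solve Keq expr → x = -0.426; check Q = 1.7330e-05
Then remove 0.4107 M of L.
Step 2:
                    E           L           B           G
  init          3.646       1.824       1.307      0.1266
  Δ           0.03986     0.03986     0.02657    -0.02657
  eq            3.686       1.864       1.333     0.09998
  solve Keq expr → x = -0.01329; check Q = 1.7330e-05
Then add 0.03904 M of G.
Step 3:
                    E           L           B           G
  init          3.686       1.864       1.333       0.139
  Δ           0.04632     0.04632     0.03088    -0.03088
  eq            3.732       1.911       1.364      0.1081
  solve Keq expr → x = -0.01544; check Q = 1.7330e-05

x = -0.01544 M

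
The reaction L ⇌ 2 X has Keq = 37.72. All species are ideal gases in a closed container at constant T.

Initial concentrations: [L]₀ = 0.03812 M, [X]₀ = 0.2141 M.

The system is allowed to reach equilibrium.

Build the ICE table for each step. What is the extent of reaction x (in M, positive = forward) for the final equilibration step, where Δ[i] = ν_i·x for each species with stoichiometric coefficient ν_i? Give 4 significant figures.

x = 0.03595 M

Q₀ = 1.202 vs Keq = 37.72 ⇒ Q<K, forward
Step 1:
                   L          X
  I          0.03812     0.2141
  C         -0.03595     0.0719
  E         0.002169      0.286
  solve Keq expr → x = 0.03595; check Q = 37.72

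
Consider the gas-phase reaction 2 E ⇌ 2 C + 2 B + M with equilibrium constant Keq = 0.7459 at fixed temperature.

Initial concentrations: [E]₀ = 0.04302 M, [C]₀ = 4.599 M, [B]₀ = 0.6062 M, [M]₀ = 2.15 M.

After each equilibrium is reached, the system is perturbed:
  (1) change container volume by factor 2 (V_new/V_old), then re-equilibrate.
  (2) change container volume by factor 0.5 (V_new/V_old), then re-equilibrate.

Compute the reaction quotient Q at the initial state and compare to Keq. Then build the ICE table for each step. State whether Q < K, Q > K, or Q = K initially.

Q₀ = 9029 vs Keq = 0.7459 ⇒ Q>K, reverse
Step 1:
                   E          C          B          M
  init       0.04302      4.599     0.6062       2.15
  Δ           0.5196    -0.5196    -0.5196    -0.2598
  eq          0.5626      4.079    0.08663       1.89
  solve Keq expr → x = -0.2598; check Q = 0.7459
Then change container volume by factor 2 (V_new/V_old).
Step 2:
                   E          C          B          M
  init        0.2813       2.04    0.04332     0.9451
  Δ         -0.05251    0.05251    0.05251    0.02625
  eq          0.2288      2.092    0.09582     0.9714
  solve Keq expr → x = 0.02625; check Q = 0.7459
Then change container volume by factor 0.5 (V_new/V_old).
Step 3:
                   E          C          B          M
  init        0.4576      4.184     0.1916      1.943
  Δ            0.105     -0.105     -0.105   -0.05251
  eq          0.5626      4.079    0.08663       1.89
  solve Keq expr → x = -0.05251; check Q = 0.7459

Q₀ = 9029; Q > K (proceeds reverse)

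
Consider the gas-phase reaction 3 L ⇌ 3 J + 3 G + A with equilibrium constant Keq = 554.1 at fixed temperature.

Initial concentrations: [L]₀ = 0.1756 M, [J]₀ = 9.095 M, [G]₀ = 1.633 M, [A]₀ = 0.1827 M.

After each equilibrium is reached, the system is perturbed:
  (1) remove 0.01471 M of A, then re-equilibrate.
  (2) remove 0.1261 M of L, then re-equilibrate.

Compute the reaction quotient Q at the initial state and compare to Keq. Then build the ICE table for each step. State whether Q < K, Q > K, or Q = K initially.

Q₀ = 1.1054e+05; Q > K (proceeds reverse)

Q₀ = 1.1054e+05 vs Keq = 554.1 ⇒ Q>K, reverse
Step 1:
                   L          J          G          A
  init        0.1756      9.095      1.633     0.1827
  Δ           0.3609    -0.3609    -0.3609    -0.1203
  eq          0.5365      8.734      1.272    0.06239
  solve Keq expr → x = -0.1203; check Q = 554.1
Then remove 0.01471 M of A.
Step 2:
                   L          J          G          A
  init        0.5365      8.734      1.272    0.04768
  Δ         -0.01798    0.01798    0.01798   0.005992
  eq          0.5185      8.752       1.29    0.05368
  solve Keq expr → x = 0.005992; check Q = 554.1
Then remove 0.1261 M of L.
Step 3:
                   L          J          G          A
  init        0.3924      8.752       1.29    0.05368
  Δ           0.0483    -0.0483    -0.0483    -0.0161
  eq          0.4407      8.704      1.242    0.03758
  solve Keq expr → x = -0.0161; check Q = 554.1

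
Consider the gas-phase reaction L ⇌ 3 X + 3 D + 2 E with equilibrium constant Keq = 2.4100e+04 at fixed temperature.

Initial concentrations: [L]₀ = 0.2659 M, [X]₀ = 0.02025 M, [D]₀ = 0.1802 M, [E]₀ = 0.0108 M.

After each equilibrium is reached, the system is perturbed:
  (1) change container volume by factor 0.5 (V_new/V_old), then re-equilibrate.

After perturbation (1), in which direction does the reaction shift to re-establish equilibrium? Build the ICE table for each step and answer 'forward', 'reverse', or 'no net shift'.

Direction: reverse

Q₀ = 2.1314e-11 vs Keq = 2.4100e+04 ⇒ Q<K, forward
Step 1:
                  L         X         D         E
  Initial    0.2659   0.02025    0.1802    0.0108
  Change    -0.2659    0.7977    0.7977    0.5318
  Equil   6.2507e-06    0.8179    0.9779    0.5426
  solve Keq expr → x = 0.2659; check Q = 2.4100e+04
Then change container volume by factor 0.5 (V_new/V_old).
Step 2:
                  L         X         D         E
  Initial 1.2501e-05     1.636     1.956     1.085
  Change   0.001554 -0.004661 -0.004661 -0.003107
  Equil    0.001566     1.631     1.951     1.082
  solve Keq expr → x = -0.001554; check Q = 2.4100e+04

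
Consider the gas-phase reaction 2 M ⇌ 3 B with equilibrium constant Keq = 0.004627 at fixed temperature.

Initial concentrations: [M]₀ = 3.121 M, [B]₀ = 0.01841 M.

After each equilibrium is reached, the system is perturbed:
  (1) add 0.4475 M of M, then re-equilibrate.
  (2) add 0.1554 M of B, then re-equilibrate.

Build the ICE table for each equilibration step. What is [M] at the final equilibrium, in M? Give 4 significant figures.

Q₀ = 6.4058e-07 vs Keq = 0.004627 ⇒ Q<K, forward
Step 1:
                  M         B
  Initial     3.121   0.01841
  Change     -0.214     0.321
  Equil       2.907    0.3394
  solve Keq expr → x = 0.107; check Q = 0.004627
Then add 0.4475 M of M.
Step 2:
                  M         B
  Initial     3.354    0.3394
  Change   -0.02159   0.03239
  Equil       3.333    0.3718
  solve Keq expr → x = 0.0108; check Q = 0.004627
Then add 0.1554 M of B.
Step 3:
                  M         B
  Initial     3.333    0.5272
  Change    0.09873   -0.1481
  Equil       3.432    0.3791
  solve Keq expr → x = -0.04936; check Q = 0.004627

[M]_eq = 3.432 M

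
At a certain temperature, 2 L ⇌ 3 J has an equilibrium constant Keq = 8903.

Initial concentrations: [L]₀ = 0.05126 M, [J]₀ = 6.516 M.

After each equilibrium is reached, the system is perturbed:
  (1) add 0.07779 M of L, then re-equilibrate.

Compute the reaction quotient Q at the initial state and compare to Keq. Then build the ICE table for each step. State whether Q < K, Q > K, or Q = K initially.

Q₀ = 1.0529e+05 vs Keq = 8903 ⇒ Q>K, reverse
Step 1:
                  L         J
  I         0.05126     6.516
  C          0.1179   -0.1768
  E          0.1692     6.339
  solve Keq expr → x = -0.05895; check Q = 8903
Then add 0.07779 M of L.
Step 2:
                  L         J
  I          0.2469     6.339
  C        -0.07337      0.11
  E          0.1736     6.449
  solve Keq expr → x = 0.03668; check Q = 8903

Q₀ = 1.0529e+05; Q > K (proceeds reverse)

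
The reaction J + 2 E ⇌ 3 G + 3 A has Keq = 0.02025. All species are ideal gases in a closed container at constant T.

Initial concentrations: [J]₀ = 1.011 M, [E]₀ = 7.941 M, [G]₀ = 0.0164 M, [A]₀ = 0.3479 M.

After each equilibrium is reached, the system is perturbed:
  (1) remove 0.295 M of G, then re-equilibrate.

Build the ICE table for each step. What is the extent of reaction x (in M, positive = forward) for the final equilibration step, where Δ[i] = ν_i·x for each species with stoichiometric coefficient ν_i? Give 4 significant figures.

Q₀ = 2.9134e-09 vs Keq = 0.02025 ⇒ Q<K, forward
Step 1:
                   J          E          G          A
  Initial      1.011      7.941     0.0164     0.3479
  Change     -0.2669    -0.5338     0.8007     0.8007
  Equil       0.7441      7.407     0.8171      1.149
  solve Keq expr → x = 0.2669; check Q = 0.02025
Then remove 0.295 M of G.
Step 2:
                   J          E          G          A
  Initial     0.7441      7.407     0.5221      1.149
  Change    -0.05548     -0.111     0.1664     0.1664
  Equil       0.6886      7.296     0.6885      1.315
  solve Keq expr → x = 0.05548; check Q = 0.02025

x = 0.05548 M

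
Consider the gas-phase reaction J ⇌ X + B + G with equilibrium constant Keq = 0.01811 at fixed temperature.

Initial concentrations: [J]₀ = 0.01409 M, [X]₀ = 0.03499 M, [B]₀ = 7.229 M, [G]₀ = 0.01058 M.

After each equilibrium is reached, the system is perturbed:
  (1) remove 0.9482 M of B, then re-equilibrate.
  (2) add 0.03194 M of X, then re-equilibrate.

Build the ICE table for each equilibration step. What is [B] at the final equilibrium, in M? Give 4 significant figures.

Q₀ = 0.1899 vs Keq = 0.01811 ⇒ Q>K, reverse
Step 1:
                   J          X          B          G
  I          0.01409    0.03499      7.229    0.01058
  C          0.00845   -0.00845   -0.00845   -0.00845
  E          0.02254    0.02654      7.221    0.00213
  solve Keq expr → x = -0.00845; check Q = 0.01811
Then remove 0.9482 M of B.
Step 2:
                   J          X          B          G
  I          0.02254    0.02654      6.272    0.00213
  C       -2.6844e-04 2.6844e-04 2.6844e-04 2.6844e-04
  E          0.02227    0.02681      6.273   0.002399
  solve Keq expr → x = 2.6844e-04; check Q = 0.01811
Then add 0.03194 M of X.
Step 3:
                   J          X          B          G
  I          0.02227    0.05875      6.273   0.002399
  C         0.001219  -0.001219  -0.001219  -0.001219
  E          0.02349    0.05753      6.271   0.001179
  solve Keq expr → x = -0.001219; check Q = 0.01811

[B]_eq = 6.271 M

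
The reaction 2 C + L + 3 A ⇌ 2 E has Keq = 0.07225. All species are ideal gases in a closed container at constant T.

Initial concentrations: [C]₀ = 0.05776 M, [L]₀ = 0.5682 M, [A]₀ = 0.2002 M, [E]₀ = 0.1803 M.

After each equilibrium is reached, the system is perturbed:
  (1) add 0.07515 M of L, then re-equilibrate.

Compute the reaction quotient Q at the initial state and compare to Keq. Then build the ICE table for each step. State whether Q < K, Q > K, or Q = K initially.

Q₀ = 2137; Q > K (proceeds reverse)

Q₀ = 2137 vs Keq = 0.07225 ⇒ Q>K, reverse
Step 1:
                    C           L           A           E
  Initial     0.05776      0.5682      0.2002      0.1803
  Change       0.1657     0.08286      0.2486     -0.1657
  Equil        0.2235      0.6511      0.4488     0.01457
  solve Keq expr → x = -0.08286; check Q = 0.07225
Then add 0.07515 M of L.
Step 2:
                    C           L           A           E
  Initial      0.2235      0.7262      0.4488     0.01457
  Change  -7.1076e-04 -3.5538e-04   -0.001066  7.1076e-04
  Equil        0.2228      0.7259      0.4477     0.01528
  solve Keq expr → x = 3.5538e-04; check Q = 0.07225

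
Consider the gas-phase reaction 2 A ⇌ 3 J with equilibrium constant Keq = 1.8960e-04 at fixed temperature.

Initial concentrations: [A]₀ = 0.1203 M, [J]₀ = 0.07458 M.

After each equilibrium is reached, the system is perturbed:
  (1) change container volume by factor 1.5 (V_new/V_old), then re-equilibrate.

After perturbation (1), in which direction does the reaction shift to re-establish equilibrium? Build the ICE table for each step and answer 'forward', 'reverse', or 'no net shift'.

Q₀ = 0.02866 vs Keq = 1.8960e-04 ⇒ Q>K, reverse
Step 1:
                    A           J
  init         0.1203     0.07458
  Δ           0.03849    -0.05773
  eq           0.1588     0.01685
  solve Keq expr → x = -0.01924; check Q = 1.8960e-04
Then change container volume by factor 1.5 (V_new/V_old).
Step 2:
                    A           J
  init         0.1059     0.01123
  Δ         -0.001028    0.001542
  eq           0.1048     0.01277
  solve Keq expr → x = 5.1396e-04; check Q = 1.8960e-04

Direction: forward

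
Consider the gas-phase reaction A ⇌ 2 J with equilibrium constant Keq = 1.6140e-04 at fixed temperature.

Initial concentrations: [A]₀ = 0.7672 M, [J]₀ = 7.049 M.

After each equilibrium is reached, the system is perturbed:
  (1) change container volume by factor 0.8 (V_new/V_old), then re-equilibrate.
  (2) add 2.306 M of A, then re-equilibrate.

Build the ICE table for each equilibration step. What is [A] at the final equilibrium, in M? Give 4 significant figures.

Q₀ = 64.77 vs Keq = 1.6140e-04 ⇒ Q>K, reverse
Step 1:
                  A         J
  I          0.7672     7.049
  C           3.511    -7.023
  E           4.279   0.02628
  solve Keq expr → x = -3.511; check Q = 1.6140e-04
Then change container volume by factor 0.8 (V_new/V_old).
Step 2:
                  A         J
  I           5.348   0.03285
  C        0.001732 -0.003463
  E            5.35   0.02939
  solve Keq expr → x = -0.001732; check Q = 1.6140e-04
Then add 2.306 M of A.
Step 3:
                  A         J
  I           7.656   0.02939
  C        -0.00288   0.00576
  E           7.653   0.03515
  solve Keq expr → x = 0.00288; check Q = 1.6140e-04

[A]_eq = 7.653 M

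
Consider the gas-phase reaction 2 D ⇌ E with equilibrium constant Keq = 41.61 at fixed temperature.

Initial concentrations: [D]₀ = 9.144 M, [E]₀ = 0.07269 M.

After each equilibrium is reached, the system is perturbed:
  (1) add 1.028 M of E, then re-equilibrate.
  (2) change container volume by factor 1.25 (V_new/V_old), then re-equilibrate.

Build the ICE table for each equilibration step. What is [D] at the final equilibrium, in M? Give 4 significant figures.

[D]_eq = 0.3243 M

Q₀ = 8.6937e-04 vs Keq = 41.61 ⇒ Q<K, forward
Step 1:
                  D         E
  init        9.144   0.07269
  Δ          -8.816     4.408
  eq         0.3281     4.481
  solve Keq expr → x = 4.408; check Q = 41.61
Then add 1.028 M of E.
Step 2:
                  D         E
  init       0.3281     5.509
  Δ         0.03512  -0.01756
  eq         0.3633     5.491
  solve Keq expr → x = -0.01756; check Q = 41.61
Then change container volume by factor 1.25 (V_new/V_old).
Step 3:
                  D         E
  init       0.2906     4.393
  Δ         0.03368  -0.01684
  eq         0.3243     4.376
  solve Keq expr → x = -0.01684; check Q = 41.61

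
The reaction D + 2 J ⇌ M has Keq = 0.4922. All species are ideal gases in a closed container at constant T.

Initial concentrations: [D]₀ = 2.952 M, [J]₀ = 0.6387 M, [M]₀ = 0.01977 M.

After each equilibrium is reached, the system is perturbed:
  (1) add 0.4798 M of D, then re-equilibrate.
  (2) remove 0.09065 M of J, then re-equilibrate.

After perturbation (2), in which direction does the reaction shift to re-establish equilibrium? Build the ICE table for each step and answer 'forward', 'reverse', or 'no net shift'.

Direction: reverse

Q₀ = 0.01642 vs Keq = 0.4922 ⇒ Q<K, forward
Step 1:
                   D          J          M
  I            2.952     0.6387    0.01977
  C          -0.1461    -0.2922     0.1461
  E            2.806     0.3465     0.1659
  solve Keq expr → x = 0.1461; check Q = 0.4922
Then add 0.4798 M of D.
Step 2:
                   D          J          M
  I            3.286     0.3465     0.1659
  C        -0.008757   -0.01751   0.008757
  E            3.277      0.329     0.1746
  solve Keq expr → x = 0.008757; check Q = 0.4922
Then remove 0.09065 M of J.
Step 3:
                   D          J          M
  I            3.277     0.2384     0.1746
  C           0.0299     0.0598    -0.0299
  E            3.307     0.2982     0.1447
  solve Keq expr → x = -0.0299; check Q = 0.4922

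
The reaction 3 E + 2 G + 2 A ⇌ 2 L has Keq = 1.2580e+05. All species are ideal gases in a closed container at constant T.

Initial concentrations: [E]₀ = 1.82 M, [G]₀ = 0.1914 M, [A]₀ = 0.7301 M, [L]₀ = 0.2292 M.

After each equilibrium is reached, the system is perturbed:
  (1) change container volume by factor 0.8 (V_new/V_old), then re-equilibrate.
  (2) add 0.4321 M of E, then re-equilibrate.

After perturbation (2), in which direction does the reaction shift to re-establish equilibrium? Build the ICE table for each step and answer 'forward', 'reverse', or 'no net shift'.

Direction: forward

Q₀ = 0.4462 vs Keq = 1.2580e+05 ⇒ Q<K, forward
Step 1:
                    E           G           A           L
  Initial        1.82      0.1914      0.7301      0.2292
  Change      -0.2854     -0.1902     -0.1902      0.1902
  Equil         1.535    0.001152      0.5399      0.4194
  solve Keq expr → x = 0.09512; check Q = 1.2580e+05
Then change container volume by factor 0.8 (V_new/V_old).
Step 2:
                    E           G           A           L
  Initial       1.918     0.00144      0.6748      0.5243
  Change  -9.2030e-04 -6.1353e-04 -6.1353e-04  6.1353e-04
  Equil         1.917  8.2681e-04      0.6742      0.5249
  solve Keq expr → x = 3.0677e-04; check Q = 1.2580e+05
Then add 0.4321 M of E.
Step 3:
                    E           G           A           L
  Initial       2.349  8.2681e-04      0.6742      0.5249
  Change  -3.2503e-04 -2.1669e-04 -2.1669e-04  2.1669e-04
  Equil         2.349  6.1013e-04       0.674      0.5251
  solve Keq expr → x = 1.0834e-04; check Q = 1.2580e+05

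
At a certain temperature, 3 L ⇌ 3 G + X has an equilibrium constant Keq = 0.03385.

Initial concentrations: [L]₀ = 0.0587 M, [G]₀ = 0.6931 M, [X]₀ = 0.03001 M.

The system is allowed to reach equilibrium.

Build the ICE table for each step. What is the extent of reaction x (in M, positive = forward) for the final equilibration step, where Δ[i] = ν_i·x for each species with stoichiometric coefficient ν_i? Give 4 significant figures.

Q₀ = 49.4 vs Keq = 0.03385 ⇒ Q>K, reverse
Step 1:
                    L           G           X
  init         0.0587      0.6931     0.03001
  Δ           0.08856    -0.08856    -0.02952
  eq           0.1473      0.6045  4.8928e-04
  solve Keq expr → x = -0.02952; check Q = 0.03385

x = -0.02952 M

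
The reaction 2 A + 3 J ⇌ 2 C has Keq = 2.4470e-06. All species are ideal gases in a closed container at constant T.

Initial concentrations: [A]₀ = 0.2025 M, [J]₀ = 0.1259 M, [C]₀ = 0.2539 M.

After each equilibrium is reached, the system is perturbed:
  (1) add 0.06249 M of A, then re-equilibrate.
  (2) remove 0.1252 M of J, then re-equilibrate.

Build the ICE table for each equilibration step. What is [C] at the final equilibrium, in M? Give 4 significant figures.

[C]_eq = 1.9102e-04 M

Q₀ = 787.8 vs Keq = 2.4470e-06 ⇒ Q>K, reverse
Step 1:
                    A           J           C
  Initial      0.2025      0.1259      0.2539
  Change       0.2536      0.3805     -0.2536
  Equil        0.4561      0.5064  2.5711e-04
  solve Keq expr → x = -0.1268; check Q = 2.4470e-06
Then add 0.06249 M of A.
Step 2:
                    A           J           C
  Initial      0.5186      0.5064  2.5711e-04
  Change  -3.5157e-05 -5.2736e-05  3.5157e-05
  Equil        0.5186      0.5063  2.9226e-04
  solve Keq expr → x = 1.7579e-05; check Q = 2.4470e-06
Then remove 0.1252 M of J.
Step 3:
                    A           J           C
  Initial      0.5186      0.3811  2.9226e-04
  Change   1.0125e-04  1.5187e-04 -1.0125e-04
  Equil        0.5187      0.3813  1.9102e-04
  solve Keq expr → x = -5.0624e-05; check Q = 2.4470e-06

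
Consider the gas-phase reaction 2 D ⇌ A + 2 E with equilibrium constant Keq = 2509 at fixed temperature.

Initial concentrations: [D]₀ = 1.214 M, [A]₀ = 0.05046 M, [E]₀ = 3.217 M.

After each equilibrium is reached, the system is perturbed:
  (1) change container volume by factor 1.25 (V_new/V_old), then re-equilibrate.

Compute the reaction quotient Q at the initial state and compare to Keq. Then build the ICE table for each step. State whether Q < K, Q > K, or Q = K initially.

Q₀ = 0.3543; Q < K (proceeds forward)

Q₀ = 0.3543 vs Keq = 2509 ⇒ Q<K, forward
Step 1:
                   D          A          E
  I            1.214    0.05046      3.217
  C           -1.145     0.5726      1.145
  E          0.06874     0.6231      4.362
  solve Keq expr → x = 0.5726; check Q = 2509
Then change container volume by factor 1.25 (V_new/V_old).
Step 2:
                   D          A          E
  I            0.055     0.4985       3.49
  C        -0.005589   0.002795   0.005589
  E          0.04941     0.5013      3.495
  solve Keq expr → x = 0.002795; check Q = 2509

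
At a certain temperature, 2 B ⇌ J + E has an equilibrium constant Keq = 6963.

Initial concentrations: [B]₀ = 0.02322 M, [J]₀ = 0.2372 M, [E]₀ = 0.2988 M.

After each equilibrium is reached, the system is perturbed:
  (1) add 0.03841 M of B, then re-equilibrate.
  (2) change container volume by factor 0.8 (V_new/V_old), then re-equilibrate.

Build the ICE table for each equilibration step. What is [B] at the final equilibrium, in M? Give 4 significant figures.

[B]_eq = 0.004426 M

Q₀ = 131.5 vs Keq = 6963 ⇒ Q<K, forward
Step 1:
                   B          J          E
  I          0.02322     0.2372     0.2988
  C         -0.01991   0.009955   0.009955
  E          0.00331     0.2472     0.3088
  solve Keq expr → x = 0.009955; check Q = 6963
Then add 0.03841 M of B.
Step 2:
                   B          J          E
  I          0.04172     0.2472     0.3088
  C         -0.03818    0.01909    0.01909
  E         0.003541     0.2662     0.3278
  solve Keq expr → x = 0.01909; check Q = 6963
Then change container volume by factor 0.8 (V_new/V_old).
Step 3:
                   B          J          E
  I         0.004426     0.3328     0.4098
  C                0          0          0
  E         0.004426     0.3328     0.4098
  solve Keq expr → x = 0; check Q = 6963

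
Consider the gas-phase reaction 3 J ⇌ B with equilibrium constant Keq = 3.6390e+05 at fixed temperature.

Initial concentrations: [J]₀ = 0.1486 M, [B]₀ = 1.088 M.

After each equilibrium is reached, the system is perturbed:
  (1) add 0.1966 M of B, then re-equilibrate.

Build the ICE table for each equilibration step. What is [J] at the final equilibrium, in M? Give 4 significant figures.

[J]_eq = 0.0154 M

Q₀ = 331.6 vs Keq = 3.6390e+05 ⇒ Q<K, forward
Step 1:
                    J           B
  I            0.1486       1.088
  C            -0.134     0.04467
  E            0.0146       1.133
  solve Keq expr → x = 0.04467; check Q = 3.6390e+05
Then add 0.1966 M of B.
Step 2:
                    J           B
  I            0.0146       1.329
  C        7.9908e-04 -2.6636e-04
  E            0.0154       1.329
  solve Keq expr → x = -2.6636e-04; check Q = 3.6390e+05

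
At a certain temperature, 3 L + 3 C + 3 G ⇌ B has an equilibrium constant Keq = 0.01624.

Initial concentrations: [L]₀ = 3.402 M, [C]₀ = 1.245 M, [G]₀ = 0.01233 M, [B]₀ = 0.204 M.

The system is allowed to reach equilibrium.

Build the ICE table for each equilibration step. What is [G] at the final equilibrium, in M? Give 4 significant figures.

Q₀ = 1432 vs Keq = 0.01624 ⇒ Q>K, reverse
Step 1:
                  L         C         G         B
  init        3.402     1.245   0.01233     0.204
  Δ          0.3075    0.3075    0.3075   -0.1025
  eq           3.71     1.553    0.3198    0.1015
  solve Keq expr → x = -0.1025; check Q = 0.01624

[G]_eq = 0.3198 M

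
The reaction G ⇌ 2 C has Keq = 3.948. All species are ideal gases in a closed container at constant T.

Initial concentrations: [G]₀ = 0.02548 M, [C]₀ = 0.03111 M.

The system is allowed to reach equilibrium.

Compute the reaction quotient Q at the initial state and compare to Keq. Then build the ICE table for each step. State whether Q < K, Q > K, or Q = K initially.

Q₀ = 0.03798; Q < K (proceeds forward)

Q₀ = 0.03798 vs Keq = 3.948 ⇒ Q<K, forward
Step 1:
                    G           C
  I           0.02548     0.03111
  C           -0.0239     0.04781
  E          0.001577     0.07892
  solve Keq expr → x = 0.0239; check Q = 3.948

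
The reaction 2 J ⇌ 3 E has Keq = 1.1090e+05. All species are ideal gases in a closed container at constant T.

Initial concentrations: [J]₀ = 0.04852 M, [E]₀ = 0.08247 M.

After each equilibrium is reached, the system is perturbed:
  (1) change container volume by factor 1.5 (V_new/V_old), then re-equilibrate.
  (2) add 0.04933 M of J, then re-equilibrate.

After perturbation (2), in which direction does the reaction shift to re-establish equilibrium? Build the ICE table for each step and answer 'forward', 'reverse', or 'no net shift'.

Q₀ = 0.2383 vs Keq = 1.1090e+05 ⇒ Q<K, forward
Step 1:
                   J          E
  I          0.04852    0.08247
  C         -0.04834    0.07251
  E       1.8320e-04      0.155
  solve Keq expr → x = 0.02417; check Q = 1.1090e+05
Then change container volume by factor 1.5 (V_new/V_old).
Step 2:
                   J          E
  I       1.2213e-04     0.1033
  C       -2.2363e-05 3.3545e-05
  E       9.9770e-05     0.1034
  solve Keq expr → x = 1.1182e-05; check Q = 1.1090e+05
Then add 0.04933 M of J.
Step 3:
                   J          E
  I          0.04943     0.1034
  C         -0.04921    0.07381
  E       2.2391e-04     0.1772
  solve Keq expr → x = 0.0246; check Q = 1.1090e+05

Direction: forward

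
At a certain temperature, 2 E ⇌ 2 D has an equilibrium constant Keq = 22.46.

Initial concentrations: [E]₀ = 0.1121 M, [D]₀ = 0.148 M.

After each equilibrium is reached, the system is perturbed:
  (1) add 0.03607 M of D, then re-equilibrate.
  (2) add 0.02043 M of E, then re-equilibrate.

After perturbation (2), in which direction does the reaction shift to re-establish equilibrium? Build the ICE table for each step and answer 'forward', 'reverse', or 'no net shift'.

Direction: forward

Q₀ = 1.743 vs Keq = 22.46 ⇒ Q<K, forward
Step 1:
                    E           D
  Initial      0.1121       0.148
  Change     -0.06678     0.06678
  Equil       0.04532      0.2148
  solve Keq expr → x = 0.03339; check Q = 22.46
Then add 0.03607 M of D.
Step 2:
                    E           D
  Initial     0.04532      0.2509
  Change     0.006285   -0.006285
  Equil        0.0516      0.2446
  solve Keq expr → x = -0.003142; check Q = 22.46
Then add 0.02043 M of E.
Step 3:
                    E           D
  Initial     0.07203      0.2446
  Change     -0.01687     0.01687
  Equil       0.05516      0.2614
  solve Keq expr → x = 0.008435; check Q = 22.46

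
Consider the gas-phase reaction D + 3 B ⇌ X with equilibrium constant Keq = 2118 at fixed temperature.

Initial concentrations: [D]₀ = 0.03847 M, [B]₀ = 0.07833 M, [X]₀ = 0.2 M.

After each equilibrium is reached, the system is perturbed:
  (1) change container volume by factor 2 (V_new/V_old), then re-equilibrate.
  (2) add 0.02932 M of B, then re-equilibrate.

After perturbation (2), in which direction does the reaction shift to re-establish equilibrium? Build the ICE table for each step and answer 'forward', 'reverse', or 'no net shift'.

Direction: forward

Q₀ = 1.0817e+04 vs Keq = 2118 ⇒ Q>K, reverse
Step 1:
                  D         B         X
  Initial   0.03847   0.07833       0.2
  Change     0.0136   0.04079   -0.0136
  Equil     0.05207    0.1191    0.1864
  solve Keq expr → x = -0.0136; check Q = 2118
Then change container volume by factor 2 (V_new/V_old).
Step 2:
                  D         B         X
  Initial   0.02603   0.05956    0.0932
  Change     0.0131   0.03931   -0.0131
  Equil     0.03914   0.09887    0.0801
  solve Keq expr → x = -0.0131; check Q = 2118
Then add 0.02932 M of B.
Step 3:
                  D         B         X
  Initial   0.03914    0.1282    0.0801
  Change  -0.006695  -0.02009  0.006695
  Equil     0.03244    0.1081   0.08679
  solve Keq expr → x = 0.006695; check Q = 2118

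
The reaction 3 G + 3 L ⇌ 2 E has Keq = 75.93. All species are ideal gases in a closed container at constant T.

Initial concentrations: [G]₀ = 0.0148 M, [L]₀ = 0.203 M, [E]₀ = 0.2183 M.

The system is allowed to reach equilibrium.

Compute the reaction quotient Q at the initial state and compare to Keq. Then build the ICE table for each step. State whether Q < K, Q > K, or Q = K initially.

Q₀ = 1.7573e+06; Q > K (proceeds reverse)

Q₀ = 1.7573e+06 vs Keq = 75.93 ⇒ Q>K, reverse
Step 1:
                   G          L          E
  init        0.0148      0.203     0.2183
  Δ           0.1483     0.1483   -0.09884
  eq          0.1631     0.3513     0.1195
  solve Keq expr → x = -0.04942; check Q = 75.93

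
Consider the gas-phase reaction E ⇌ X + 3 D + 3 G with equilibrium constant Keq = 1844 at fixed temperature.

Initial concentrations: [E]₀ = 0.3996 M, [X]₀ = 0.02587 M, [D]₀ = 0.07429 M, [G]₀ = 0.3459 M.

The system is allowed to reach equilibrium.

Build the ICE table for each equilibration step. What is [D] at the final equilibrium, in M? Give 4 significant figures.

[D]_eq = 1.268 M

Q₀ = 1.0985e-06 vs Keq = 1844 ⇒ Q<K, forward
Step 1:
                    E           X           D           G
  I            0.3996     0.02587     0.07429      0.3459
  C           -0.3979      0.3979       1.194       1.194
  E           0.00171      0.4238       1.268        1.54
  solve Keq expr → x = 0.3979; check Q = 1844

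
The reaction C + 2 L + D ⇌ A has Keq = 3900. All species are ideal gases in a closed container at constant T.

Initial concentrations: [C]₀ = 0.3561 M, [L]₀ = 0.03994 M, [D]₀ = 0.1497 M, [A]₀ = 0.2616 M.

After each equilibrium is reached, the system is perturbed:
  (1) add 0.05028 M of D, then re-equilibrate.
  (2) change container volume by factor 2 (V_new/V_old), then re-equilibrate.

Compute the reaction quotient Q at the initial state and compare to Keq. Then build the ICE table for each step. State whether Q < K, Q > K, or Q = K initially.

Q₀ = 3076 vs Keq = 3900 ⇒ Q<K, forward
Step 1:
                    C           L           D           A
  Initial      0.3561     0.03994      0.1497      0.2616
  Change    -0.001996   -0.003992   -0.001996    0.001996
  Equil        0.3541     0.03595      0.1477      0.2636
  solve Keq expr → x = 0.001996; check Q = 3900
Then add 0.05028 M of D.
Step 2:
                    C           L           D           A
  Initial      0.3541     0.03595       0.198      0.2636
  Change    -0.002244   -0.004488   -0.002244    0.002244
  Equil        0.3519     0.03146      0.1957      0.2658
  solve Keq expr → x = 0.002244; check Q = 3900
Then change container volume by factor 2 (V_new/V_old).
Step 3:
                    C           L           D           A
  Initial      0.1759     0.01573     0.09787      0.1329
  Change       0.0116      0.0232      0.0116     -0.0116
  Equil        0.1875     0.03893      0.1095      0.1213
  solve Keq expr → x = -0.0116; check Q = 3900

Q₀ = 3076; Q < K (proceeds forward)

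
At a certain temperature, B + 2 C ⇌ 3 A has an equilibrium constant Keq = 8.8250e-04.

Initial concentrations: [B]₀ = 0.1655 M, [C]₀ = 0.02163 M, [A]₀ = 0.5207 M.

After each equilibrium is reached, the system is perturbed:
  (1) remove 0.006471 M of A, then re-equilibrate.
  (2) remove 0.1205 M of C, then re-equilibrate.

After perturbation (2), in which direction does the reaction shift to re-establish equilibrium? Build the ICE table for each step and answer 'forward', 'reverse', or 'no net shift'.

Q₀ = 1823 vs Keq = 8.8250e-04 ⇒ Q>K, reverse
Step 1:
                    B           C           A
  init         0.1655     0.02163      0.5207
  Δ            0.1627      0.3254      -0.488
  eq           0.3282       0.347     0.03267
  solve Keq expr → x = -0.1627; check Q = 8.8250e-04
Then remove 0.006471 M of A.
Step 2:
                    B           C           A
  init         0.3282       0.347      0.0262
  Δ         -0.002049   -0.004097    0.006146
  eq           0.3261      0.3429     0.03234
  solve Keq expr → x = 0.002049; check Q = 8.8250e-04
Then remove 0.1205 M of C.
Step 3:
                    B           C           A
  init         0.3261      0.2224     0.03234
  Δ          0.002558    0.005117   -0.007675
  eq           0.3287      0.2275     0.02467
  solve Keq expr → x = -0.002558; check Q = 8.8250e-04

Direction: reverse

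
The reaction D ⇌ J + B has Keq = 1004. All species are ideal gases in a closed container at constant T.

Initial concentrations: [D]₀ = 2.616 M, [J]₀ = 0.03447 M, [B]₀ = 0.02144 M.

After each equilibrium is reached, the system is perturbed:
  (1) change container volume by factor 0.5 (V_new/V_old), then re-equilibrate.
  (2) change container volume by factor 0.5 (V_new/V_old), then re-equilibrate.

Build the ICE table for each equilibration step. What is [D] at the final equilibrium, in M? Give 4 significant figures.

Q₀ = 2.8251e-04 vs Keq = 1004 ⇒ Q<K, forward
Step 1:
                   D          J          B
  init         2.616    0.03447    0.02144
  Δ           -2.609      2.609      2.609
  eq        0.006926      2.644      2.631
  solve Keq expr → x = 2.609; check Q = 1004
Then change container volume by factor 0.5 (V_new/V_old).
Step 2:
                   D          J          B
  init       0.01385      5.287      5.261
  Δ          0.01371   -0.01371   -0.01371
  eq         0.02756      5.273      5.247
  solve Keq expr → x = -0.01371; check Q = 1004
Then change container volume by factor 0.5 (V_new/V_old).
Step 3:
                   D          J          B
  init       0.05512      10.55      10.49
  Δ          0.05399   -0.05399   -0.05399
  eq          0.1091      10.49      10.44
  solve Keq expr → x = -0.05399; check Q = 1004

[D]_eq = 0.1091 M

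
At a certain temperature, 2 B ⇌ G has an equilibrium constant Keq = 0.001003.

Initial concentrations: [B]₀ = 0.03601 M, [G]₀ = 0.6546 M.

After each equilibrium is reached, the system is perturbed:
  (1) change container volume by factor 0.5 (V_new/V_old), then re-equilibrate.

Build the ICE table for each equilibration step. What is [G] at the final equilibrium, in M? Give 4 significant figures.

Q₀ = 504.8 vs Keq = 0.001003 ⇒ Q>K, reverse
Step 1:
                  B         G
  Initial   0.03601    0.6546
  Change      1.306   -0.6528
  Equil       1.342  0.001805
  solve Keq expr → x = -0.6528; check Q = 0.001003
Then change container volume by factor 0.5 (V_new/V_old).
Step 2:
                  B         G
  Initial     2.683  0.003611
  Change  -0.007144  0.003572
  Equil       2.676  0.007183
  solve Keq expr → x = 0.003572; check Q = 0.001003

[G]_eq = 0.007183 M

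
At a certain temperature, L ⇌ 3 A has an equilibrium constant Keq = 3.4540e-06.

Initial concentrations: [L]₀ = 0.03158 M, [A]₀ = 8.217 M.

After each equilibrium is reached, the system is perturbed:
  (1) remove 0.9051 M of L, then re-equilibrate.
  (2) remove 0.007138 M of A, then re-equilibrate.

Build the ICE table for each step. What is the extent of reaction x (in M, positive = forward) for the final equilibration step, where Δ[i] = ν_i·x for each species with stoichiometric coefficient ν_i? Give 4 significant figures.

Q₀ = 1.7568e+04 vs Keq = 3.4540e-06 ⇒ Q>K, reverse
Step 1:
                  L         A
  init      0.03158     8.217
  Δ           2.732    -8.196
  eq          2.764   0.02121
  solve Keq expr → x = -2.732; check Q = 3.4540e-06
Then remove 0.9051 M of L.
Step 2:
                  L         A
  init        1.858   0.02121
  Δ       8.7502e-04 -0.002625
  eq          1.859   0.01859
  solve Keq expr → x = -8.7502e-04; check Q = 3.4540e-06
Then remove 0.007138 M of A.
Step 3:
                  L         A
  init        1.859   0.01145
  Δ       -0.002377   0.00713
  eq          1.857   0.01858
  solve Keq expr → x = 0.002377; check Q = 3.4540e-06

x = 0.002377 M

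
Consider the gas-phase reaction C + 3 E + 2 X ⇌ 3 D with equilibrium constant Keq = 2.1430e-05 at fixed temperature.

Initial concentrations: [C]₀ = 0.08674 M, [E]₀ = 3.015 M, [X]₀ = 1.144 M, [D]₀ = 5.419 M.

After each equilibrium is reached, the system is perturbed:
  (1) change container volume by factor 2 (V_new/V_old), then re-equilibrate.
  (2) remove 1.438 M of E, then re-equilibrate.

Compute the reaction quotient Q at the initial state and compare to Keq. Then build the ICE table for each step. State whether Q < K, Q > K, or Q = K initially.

Q₀ = 51.15; Q > K (proceeds reverse)

Q₀ = 51.15 vs Keq = 2.1430e-05 ⇒ Q>K, reverse
Step 1:
                   C          E          X          D
  Initial    0.08674      3.015      1.144      5.419
  Change       1.581      4.743      3.162     -4.743
  Equil        1.668      7.758      4.306     0.6763
  solve Keq expr → x = -1.581; check Q = 2.1430e-05
Then change container volume by factor 2 (V_new/V_old).
Step 2:
                   C          E          X          D
  Initial     0.8338      3.879      2.153     0.3382
  Change     0.05108     0.1533     0.1022    -0.1533
  Equil       0.8849      4.032      2.255     0.1849
  solve Keq expr → x = -0.05108; check Q = 2.1430e-05
Then remove 1.438 M of E.
Step 3:
                   C          E          X          D
  Initial     0.8849      2.594      2.255     0.1849
  Change     0.02026    0.06077    0.04051   -0.06077
  Equil       0.9052      2.655      2.296     0.1241
  solve Keq expr → x = -0.02026; check Q = 2.1430e-05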